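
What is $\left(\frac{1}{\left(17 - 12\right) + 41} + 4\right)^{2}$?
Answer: $\frac{34225}{2116} \approx 16.174$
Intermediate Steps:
$\left(\frac{1}{\left(17 - 12\right) + 41} + 4\right)^{2} = \left(\frac{1}{5 + 41} + 4\right)^{2} = \left(\frac{1}{46} + 4\right)^{2} = \left(\frac{185}{46}\right)^{2} = \frac{34225}{2116}$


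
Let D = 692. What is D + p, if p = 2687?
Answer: 3379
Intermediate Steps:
D + p = 692 + 2687 = 3379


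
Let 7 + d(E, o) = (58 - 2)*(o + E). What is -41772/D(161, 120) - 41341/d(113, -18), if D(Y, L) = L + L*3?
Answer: -20148193/212520 ≈ -94.806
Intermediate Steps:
D(Y, L) = 4*L (D(Y, L) = L + 3*L = 4*L)
d(E, o) = -7 + 56*E + 56*o (d(E, o) = -7 + (58 - 2)*(o + E) = -7 + 56*(E + o) = -7 + (56*E + 56*o) = -7 + 56*E + 56*o)
-41772/D(161, 120) - 41341/d(113, -18) = -41772/(4*120) - 41341/(-7 + 56*113 + 56*(-18)) = -41772/480 - 41341/(-7 + 6328 - 1008) = -41772*1/480 - 41341/5313 = -3481/40 - 41341*1/5313 = -3481/40 - 41341/5313 = -20148193/212520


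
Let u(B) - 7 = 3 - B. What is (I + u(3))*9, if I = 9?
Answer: 144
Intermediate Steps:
u(B) = 10 - B (u(B) = 7 + (3 - B) = 10 - B)
(I + u(3))*9 = (9 + (10 - 1*3))*9 = (9 + (10 - 3))*9 = (9 + 7)*9 = 16*9 = 144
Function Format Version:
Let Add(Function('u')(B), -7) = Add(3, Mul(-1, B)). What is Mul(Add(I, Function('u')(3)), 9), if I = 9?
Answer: 144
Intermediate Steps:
Function('u')(B) = Add(10, Mul(-1, B)) (Function('u')(B) = Add(7, Add(3, Mul(-1, B))) = Add(10, Mul(-1, B)))
Mul(Add(I, Function('u')(3)), 9) = Mul(Add(9, Add(10, Mul(-1, 3))), 9) = Mul(Add(9, Add(10, -3)), 9) = Mul(Add(9, 7), 9) = Mul(16, 9) = 144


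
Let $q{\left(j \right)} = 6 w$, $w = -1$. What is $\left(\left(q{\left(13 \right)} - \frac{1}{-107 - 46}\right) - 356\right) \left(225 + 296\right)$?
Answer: $- \frac{28855585}{153} \approx -1.886 \cdot 10^{5}$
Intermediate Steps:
$q{\left(j \right)} = -6$ ($q{\left(j \right)} = 6 \left(-1\right) = -6$)
$\left(\left(q{\left(13 \right)} - \frac{1}{-107 - 46}\right) - 356\right) \left(225 + 296\right) = \left(\left(-6 - \frac{1}{-107 - 46}\right) - 356\right) \left(225 + 296\right) = \left(\left(-6 - \frac{1}{-153}\right) - 356\right) 521 = \left(\left(-6 - - \frac{1}{153}\right) - 356\right) 521 = \left(\left(-6 + \frac{1}{153}\right) - 356\right) 521 = \left(- \frac{917}{153} - 356\right) 521 = \left(- \frac{55385}{153}\right) 521 = - \frac{28855585}{153}$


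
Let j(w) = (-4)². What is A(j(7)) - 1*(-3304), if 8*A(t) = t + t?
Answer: 3308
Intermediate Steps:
j(w) = 16
A(t) = t/4 (A(t) = (t + t)/8 = (2*t)/8 = t/4)
A(j(7)) - 1*(-3304) = (¼)*16 - 1*(-3304) = 4 + 3304 = 3308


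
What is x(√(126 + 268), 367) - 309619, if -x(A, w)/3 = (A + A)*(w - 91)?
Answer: -309619 - 1656*√394 ≈ -3.4249e+5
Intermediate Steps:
x(A, w) = -6*A*(-91 + w) (x(A, w) = -3*(A + A)*(w - 91) = -3*2*A*(-91 + w) = -6*A*(-91 + w))
x(√(126 + 268), 367) - 309619 = 6*√(126 + 268)*(91 - 1*367) - 309619 = 6*√394*(91 - 367) - 309619 = 6*√394*(-276) - 309619 = -1656*√394 - 309619 = -309619 - 1656*√394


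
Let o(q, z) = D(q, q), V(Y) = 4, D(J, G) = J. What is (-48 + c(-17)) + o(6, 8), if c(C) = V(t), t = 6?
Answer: -38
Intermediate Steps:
c(C) = 4
o(q, z) = q
(-48 + c(-17)) + o(6, 8) = (-48 + 4) + 6 = -44 + 6 = -38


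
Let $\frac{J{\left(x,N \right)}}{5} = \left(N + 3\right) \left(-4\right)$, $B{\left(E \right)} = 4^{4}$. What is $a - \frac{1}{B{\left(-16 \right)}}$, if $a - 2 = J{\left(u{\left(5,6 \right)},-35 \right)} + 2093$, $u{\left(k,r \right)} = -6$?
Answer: $\frac{700159}{256} \approx 2735.0$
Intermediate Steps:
$B{\left(E \right)} = 256$
$J{\left(x,N \right)} = -60 - 20 N$ ($J{\left(x,N \right)} = 5 \left(N + 3\right) \left(-4\right) = 5 \left(3 + N\right) \left(-4\right) = 5 \left(-12 - 4 N\right) = -60 - 20 N$)
$a = 2735$ ($a = 2 + \left(\left(-60 - -700\right) + 2093\right) = 2 + \left(\left(-60 + 700\right) + 2093\right) = 2 + \left(640 + 2093\right) = 2 + 2733 = 2735$)
$a - \frac{1}{B{\left(-16 \right)}} = 2735 - \frac{1}{256} = \frac{700159}{256}$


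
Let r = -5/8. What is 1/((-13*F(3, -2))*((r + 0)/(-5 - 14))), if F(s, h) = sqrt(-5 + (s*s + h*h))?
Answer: -38*sqrt(2)/65 ≈ -0.82677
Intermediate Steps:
r = -5/8 (r = -5*1/8 = -5/8 ≈ -0.62500)
F(s, h) = sqrt(-5 + h**2 + s**2) (F(s, h) = sqrt(-5 + (s**2 + h**2)) = sqrt(-5 + (h**2 + s**2)) = sqrt(-5 + h**2 + s**2))
1/((-13*F(3, -2))*((r + 0)/(-5 - 14))) = 1/((-13*sqrt(-5 + (-2)**2 + 3**2))*((-5/8 + 0)/(-5 - 14))) = 1/((-13*sqrt(-5 + 4 + 9))*(-5/8/(-19))) = 1/((-26*sqrt(2))*(-5/8*(-1/19))) = 1/(-26*sqrt(2)*(5/152)) = 1/(-65*sqrt(2)/76) = -38*sqrt(2)/65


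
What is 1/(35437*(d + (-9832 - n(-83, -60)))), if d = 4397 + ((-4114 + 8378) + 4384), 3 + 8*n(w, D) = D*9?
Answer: 8/930114939 ≈ 8.6011e-9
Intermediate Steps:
n(w, D) = -3/8 + 9*D/8 (n(w, D) = -3/8 + (D*9)/8 = -3/8 + (9*D)/8 = -3/8 + 9*D/8)
d = 13045 (d = 4397 + (4264 + 4384) = 4397 + 8648 = 13045)
1/(35437*(d + (-9832 - n(-83, -60)))) = 1/(35437*(13045 + (-9832 - (-3/8 + (9/8)*(-60))))) = 1/(35437*(13045 + (-9832 - (-3/8 - 135/2)))) = 1/(35437*(13045 + (-9832 - 1*(-543/8)))) = 1/(35437*(13045 + (-9832 + 543/8))) = 1/(35437*(13045 - 78113/8)) = 1/(35437*(26247/8)) = (1/35437)*(8/26247) = 8/930114939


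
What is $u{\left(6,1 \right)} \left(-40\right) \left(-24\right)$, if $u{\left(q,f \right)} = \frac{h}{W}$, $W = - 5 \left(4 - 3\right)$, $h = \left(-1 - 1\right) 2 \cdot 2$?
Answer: $1536$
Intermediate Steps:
$h = -8$ ($h = \left(-2\right) 2 \cdot 2 = \left(-4\right) 2 = -8$)
$W = -5$ ($W = \left(-5\right) 1 = -5$)
$u{\left(q,f \right)} = \frac{8}{5}$ ($u{\left(q,f \right)} = - \frac{8}{-5} = \left(-8\right) \left(- \frac{1}{5}\right) = \frac{8}{5}$)
$u{\left(6,1 \right)} \left(-40\right) \left(-24\right) = \frac{8}{5} \left(-40\right) \left(-24\right) = \left(-64\right) \left(-24\right) = 1536$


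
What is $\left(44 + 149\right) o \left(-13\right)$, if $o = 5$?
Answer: $-12545$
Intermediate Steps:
$\left(44 + 149\right) o \left(-13\right) = \left(44 + 149\right) 5 \left(-13\right) = 193 \left(-65\right) = -12545$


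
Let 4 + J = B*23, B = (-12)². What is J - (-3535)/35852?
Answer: 118601951/35852 ≈ 3308.1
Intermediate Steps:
B = 144
J = 3308 (J = -4 + 144*23 = -4 + 3312 = 3308)
J - (-3535)/35852 = 3308 - (-3535)/35852 = 3308 - 1*(-3535/35852) = 3308 + 3535/35852 = 118601951/35852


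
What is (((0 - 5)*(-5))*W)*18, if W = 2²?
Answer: 1800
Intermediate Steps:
W = 4
(((0 - 5)*(-5))*W)*18 = (((0 - 5)*(-5))*4)*18 = (-5*(-5)*4)*18 = (25*4)*18 = 100*18 = 1800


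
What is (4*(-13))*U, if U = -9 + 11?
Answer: -104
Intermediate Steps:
U = 2
(4*(-13))*U = (4*(-13))*2 = -52*2 = -104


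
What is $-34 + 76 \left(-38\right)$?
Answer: $-2922$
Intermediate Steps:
$-34 + 76 \left(-38\right) = -34 - 2888 = -2922$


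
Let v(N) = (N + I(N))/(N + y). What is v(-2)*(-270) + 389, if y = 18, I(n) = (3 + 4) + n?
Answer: 2707/8 ≈ 338.38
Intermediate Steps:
I(n) = 7 + n
v(N) = (7 + 2*N)/(18 + N) (v(N) = (N + (7 + N))/(N + 18) = (7 + 2*N)/(18 + N))
v(-2)*(-270) + 389 = ((7 + 2*(-2))/(18 - 2))*(-270) + 389 = ((7 - 4)/16)*(-270) + 389 = ((1/16)*3)*(-270) + 389 = (3/16)*(-270) + 389 = -405/8 + 389 = 2707/8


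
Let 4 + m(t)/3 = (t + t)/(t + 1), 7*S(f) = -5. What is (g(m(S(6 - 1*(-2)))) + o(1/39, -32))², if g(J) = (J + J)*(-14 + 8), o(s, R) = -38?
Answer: 81796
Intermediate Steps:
S(f) = -5/7 (S(f) = (⅐)*(-5) = -5/7)
m(t) = -12 + 6*t/(1 + t) (m(t) = -12 + 3*((t + t)/(t + 1)) = -12 + 3*((2*t)/(1 + t)) = -12 + 3*(2*t/(1 + t)) = -12 + 6*t/(1 + t))
g(J) = -12*J (g(J) = (2*J)*(-6) = -12*J)
(g(m(S(6 - 1*(-2)))) + o(1/39, -32))² = (-72*(-2 - 1*(-5/7))/(1 - 5/7) - 38)² = (-72*(-2 + 5/7)/2/7 - 38)² = (-72*7*(-9)/(2*7) - 38)² = (-12*(-27) - 38)² = (324 - 38)² = 286² = 81796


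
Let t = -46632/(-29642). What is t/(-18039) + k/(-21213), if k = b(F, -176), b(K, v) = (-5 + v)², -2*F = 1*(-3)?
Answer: -2919781713589/1890474410349 ≈ -1.5445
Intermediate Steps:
F = 3/2 (F = -(-3)/2 = -½*(-3) = 3/2 ≈ 1.5000)
t = 23316/14821 (t = -46632*(-1/29642) = 23316/14821 ≈ 1.5732)
k = 32761 (k = (-5 - 176)² = (-181)² = 32761)
t/(-18039) + k/(-21213) = (23316/14821)/(-18039) + 32761/(-21213) = (23316/14821)*(-1/18039) + 32761*(-1/21213) = -7772/89118673 - 32761/21213 = -2919781713589/1890474410349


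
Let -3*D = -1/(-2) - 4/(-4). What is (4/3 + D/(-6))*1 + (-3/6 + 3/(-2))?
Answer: -7/12 ≈ -0.58333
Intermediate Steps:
D = -½ (D = -(-1/(-2) - 4/(-4))/3 = -(-1*(-½) - 4*(-¼))/3 = -(½ + 1)/3 = -⅓*3/2 = -½ ≈ -0.50000)
(4/3 + D/(-6))*1 + (-3/6 + 3/(-2)) = (4/3 - ½/(-6))*1 + (-3/6 + 3/(-2)) = (4*(⅓) - ½*(-⅙))*1 + (-3*⅙ + 3*(-½)) = (4/3 + 1/12)*1 + (-½ - 3/2) = (17/12)*1 - 2 = 17/12 - 2 = -7/12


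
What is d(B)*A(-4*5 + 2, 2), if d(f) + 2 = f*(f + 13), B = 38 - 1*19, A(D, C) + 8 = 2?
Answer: -3636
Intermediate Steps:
A(D, C) = -6 (A(D, C) = -8 + 2 = -6)
B = 19 (B = 38 - 19 = 19)
d(f) = -2 + f*(13 + f) (d(f) = -2 + f*(f + 13) = -2 + f*(13 + f))
d(B)*A(-4*5 + 2, 2) = (-2 + 19**2 + 13*19)*(-6) = (-2 + 361 + 247)*(-6) = 606*(-6) = -3636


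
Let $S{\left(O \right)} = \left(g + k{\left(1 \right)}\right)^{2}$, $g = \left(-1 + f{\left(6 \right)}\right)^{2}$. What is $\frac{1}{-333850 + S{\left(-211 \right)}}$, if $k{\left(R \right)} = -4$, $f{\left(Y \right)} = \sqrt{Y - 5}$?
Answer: $- \frac{1}{333834} \approx -2.9955 \cdot 10^{-6}$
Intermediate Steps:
$f{\left(Y \right)} = \sqrt{-5 + Y}$
$g = 0$ ($g = \left(-1 + \sqrt{-5 + 6}\right)^{2} = \left(-1 + \sqrt{1}\right)^{2} = \left(-1 + 1\right)^{2} = 0^{2} = 0$)
$S{\left(O \right)} = 16$ ($S{\left(O \right)} = \left(0 - 4\right)^{2} = \left(-4\right)^{2} = 16$)
$\frac{1}{-333850 + S{\left(-211 \right)}} = \frac{1}{-333850 + 16} = \frac{1}{-333834} = - \frac{1}{333834}$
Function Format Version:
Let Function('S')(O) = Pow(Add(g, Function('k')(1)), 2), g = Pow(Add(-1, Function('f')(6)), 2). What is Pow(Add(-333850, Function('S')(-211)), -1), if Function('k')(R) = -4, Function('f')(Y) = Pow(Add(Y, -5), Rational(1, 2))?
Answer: Rational(-1, 333834) ≈ -2.9955e-6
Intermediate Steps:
Function('f')(Y) = Pow(Add(-5, Y), Rational(1, 2))
g = 0 (g = Pow(Add(-1, Pow(Add(-5, 6), Rational(1, 2))), 2) = Pow(Add(-1, Pow(1, Rational(1, 2))), 2) = Pow(Add(-1, 1), 2) = Pow(0, 2) = 0)
Function('S')(O) = 16 (Function('S')(O) = Pow(Add(0, -4), 2) = Pow(-4, 2) = 16)
Pow(Add(-333850, Function('S')(-211)), -1) = Pow(Add(-333850, 16), -1) = Pow(-333834, -1) = Rational(-1, 333834)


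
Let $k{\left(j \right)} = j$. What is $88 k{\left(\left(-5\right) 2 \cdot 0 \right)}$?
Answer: $0$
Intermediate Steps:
$88 k{\left(\left(-5\right) 2 \cdot 0 \right)} = 88 \left(-5\right) 2 \cdot 0 = 88 \left(\left(-10\right) 0\right) = 88 \cdot 0 = 0$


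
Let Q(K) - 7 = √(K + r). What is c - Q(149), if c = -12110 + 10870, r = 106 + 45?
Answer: -1247 - 10*√3 ≈ -1264.3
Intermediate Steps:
r = 151
Q(K) = 7 + √(151 + K) (Q(K) = 7 + √(K + 151) = 7 + √(151 + K))
c = -1240
c - Q(149) = -1240 - (7 + √(151 + 149)) = -1240 - (7 + √300) = -1240 - (7 + 10*√3) = -1240 + (-7 - 10*√3) = -1247 - 10*√3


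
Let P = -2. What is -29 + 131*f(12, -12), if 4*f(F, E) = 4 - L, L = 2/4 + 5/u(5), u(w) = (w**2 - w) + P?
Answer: 2755/36 ≈ 76.528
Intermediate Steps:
u(w) = -2 + w**2 - w (u(w) = (w**2 - w) - 2 = -2 + w**2 - w)
L = 7/9 (L = 2/4 + 5/(-2 + 5**2 - 1*5) = 2*(1/4) + 5/(-2 + 25 - 5) = 1/2 + 5/18 = 7/9 ≈ 0.77778)
f(F, E) = 29/36 (f(F, E) = (4 - 1*7/9)/4 = (4 - 7/9)/4 = (1/4)*(29/9) = 29/36)
-29 + 131*f(12, -12) = -29 + 131*(29/36) = -29 + 3799/36 = 2755/36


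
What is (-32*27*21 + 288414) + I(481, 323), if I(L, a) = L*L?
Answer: 501631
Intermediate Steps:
I(L, a) = L²
(-32*27*21 + 288414) + I(481, 323) = (-32*27*21 + 288414) + 481² = (-864*21 + 288414) + 231361 = (-18144 + 288414) + 231361 = 270270 + 231361 = 501631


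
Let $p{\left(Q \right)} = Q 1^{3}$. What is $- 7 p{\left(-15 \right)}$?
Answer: $105$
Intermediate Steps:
$p{\left(Q \right)} = Q$ ($p{\left(Q \right)} = Q 1 = Q$)
$- 7 p{\left(-15 \right)} = \left(-7\right) \left(-15\right) = 105$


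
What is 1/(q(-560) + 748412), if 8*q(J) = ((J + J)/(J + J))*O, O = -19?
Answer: 8/5987277 ≈ 1.3362e-6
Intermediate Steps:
q(J) = -19/8 (q(J) = (((J + J)/(J + J))*(-19))/8 = (((2*J)/((2*J)))*(-19))/8 = (((2*J)*(1/(2*J)))*(-19))/8 = (1*(-19))/8 = (1/8)*(-19) = -19/8)
1/(q(-560) + 748412) = 1/(-19/8 + 748412) = 1/(5987277/8) = 8/5987277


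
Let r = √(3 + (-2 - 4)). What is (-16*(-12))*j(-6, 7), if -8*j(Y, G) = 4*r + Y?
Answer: 144 - 96*I*√3 ≈ 144.0 - 166.28*I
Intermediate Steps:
r = I*√3 (r = √(3 - 6) = √(-3) = I*√3 ≈ 1.732*I)
j(Y, G) = -Y/8 - I*√3/2 (j(Y, G) = -(4*(I*√3) + Y)/8 = -(4*I*√3 + Y)/8 = -(Y + 4*I*√3)/8 = -Y/8 - I*√3/2)
(-16*(-12))*j(-6, 7) = (-16*(-12))*(-⅛*(-6) - I*√3/2) = 192*(¾ - I*√3/2) = 144 - 96*I*√3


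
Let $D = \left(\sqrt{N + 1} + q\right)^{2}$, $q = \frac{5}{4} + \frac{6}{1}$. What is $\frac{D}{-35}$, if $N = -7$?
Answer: $- \frac{149}{112} - \frac{29 i \sqrt{6}}{70} \approx -1.3304 - 1.0148 i$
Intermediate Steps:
$q = \frac{29}{4}$ ($q = 5 \cdot \frac{1}{4} + 6 \cdot 1 = \frac{5}{4} + 6 = \frac{29}{4} \approx 7.25$)
$D = \left(\frac{29}{4} + i \sqrt{6}\right)^{2}$ ($D = \left(\sqrt{-7 + 1} + \frac{29}{4}\right)^{2} = \left(\sqrt{-6} + \frac{29}{4}\right)^{2} = \left(i \sqrt{6} + \frac{29}{4}\right)^{2} = \left(\frac{29}{4} + i \sqrt{6}\right)^{2} \approx 46.563 + 35.518 i$)
$\frac{D}{-35} = \frac{\frac{745}{16} + \frac{29 i \sqrt{6}}{2}}{-35} = \left(\frac{745}{16} + \frac{29 i \sqrt{6}}{2}\right) \left(- \frac{1}{35}\right) = - \frac{149}{112} - \frac{29 i \sqrt{6}}{70}$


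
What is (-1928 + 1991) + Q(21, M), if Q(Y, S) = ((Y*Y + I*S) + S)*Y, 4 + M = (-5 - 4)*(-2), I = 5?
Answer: 11088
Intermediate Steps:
M = 14 (M = -4 + (-5 - 4)*(-2) = -4 - 9*(-2) = -4 + 18 = 14)
Q(Y, S) = Y*(Y**2 + 6*S) (Q(Y, S) = ((Y*Y + 5*S) + S)*Y = ((Y**2 + 5*S) + S)*Y = (Y**2 + 6*S)*Y = Y*(Y**2 + 6*S))
(-1928 + 1991) + Q(21, M) = (-1928 + 1991) + 21*(21**2 + 6*14) = 63 + 21*(441 + 84) = 63 + 21*525 = 63 + 11025 = 11088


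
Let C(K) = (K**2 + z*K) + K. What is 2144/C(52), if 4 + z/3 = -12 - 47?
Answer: -67/221 ≈ -0.30317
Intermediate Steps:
z = -189 (z = -12 + 3*(-12 - 47) = -12 + 3*(-59) = -12 - 177 = -189)
C(K) = K**2 - 188*K (C(K) = (K**2 - 189*K) + K = K**2 - 188*K)
2144/C(52) = 2144/((52*(-188 + 52))) = 2144/((52*(-136))) = 2144/(-7072) = 2144*(-1/7072) = -67/221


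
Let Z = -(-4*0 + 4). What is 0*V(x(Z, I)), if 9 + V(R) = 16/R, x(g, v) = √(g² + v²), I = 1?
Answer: 0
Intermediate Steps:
Z = -4 (Z = -(0 + 4) = -1*4 = -4)
V(R) = -9 + 16/R
0*V(x(Z, I)) = 0*(-9 + 16/(√((-4)² + 1²))) = 0*(-9 + 16/(√(16 + 1))) = 0*(-9 + 16/(√17)) = 0*(-9 + 16*(√17/17)) = 0*(-9 + 16*√17/17) = 0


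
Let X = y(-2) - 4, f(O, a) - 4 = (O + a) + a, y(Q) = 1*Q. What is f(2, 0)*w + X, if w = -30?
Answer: -186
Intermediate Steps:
y(Q) = Q
f(O, a) = 4 + O + 2*a (f(O, a) = 4 + ((O + a) + a) = 4 + (O + 2*a) = 4 + O + 2*a)
X = -6 (X = -2 - 4 = -6)
f(2, 0)*w + X = (4 + 2 + 2*0)*(-30) - 6 = (4 + 2 + 0)*(-30) - 6 = 6*(-30) - 6 = -180 - 6 = -186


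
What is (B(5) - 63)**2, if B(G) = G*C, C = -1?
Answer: 4624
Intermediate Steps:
B(G) = -G (B(G) = G*(-1) = -G)
(B(5) - 63)**2 = (-1*5 - 63)**2 = (-5 - 63)**2 = (-68)**2 = 4624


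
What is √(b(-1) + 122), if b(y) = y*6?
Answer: 2*√29 ≈ 10.770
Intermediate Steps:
b(y) = 6*y
√(b(-1) + 122) = √(6*(-1) + 122) = √(-6 + 122) = √116 = 2*√29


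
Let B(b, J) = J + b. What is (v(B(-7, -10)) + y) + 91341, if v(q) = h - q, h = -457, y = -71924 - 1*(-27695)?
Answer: 46672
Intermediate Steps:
y = -44229 (y = -71924 + 27695 = -44229)
v(q) = -457 - q
(v(B(-7, -10)) + y) + 91341 = ((-457 - (-10 - 7)) - 44229) + 91341 = ((-457 - 1*(-17)) - 44229) + 91341 = ((-457 + 17) - 44229) + 91341 = (-440 - 44229) + 91341 = -44669 + 91341 = 46672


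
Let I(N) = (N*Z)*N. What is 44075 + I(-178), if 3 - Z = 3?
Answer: 44075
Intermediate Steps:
Z = 0 (Z = 3 - 1*3 = 3 - 3 = 0)
I(N) = 0 (I(N) = (N*0)*N = 0*N = 0)
44075 + I(-178) = 44075 + 0 = 44075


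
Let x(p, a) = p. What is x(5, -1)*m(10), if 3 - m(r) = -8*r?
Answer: 415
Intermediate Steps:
m(r) = 3 + 8*r (m(r) = 3 - (-8)*r = 3 + 8*r)
x(5, -1)*m(10) = 5*(3 + 8*10) = 5*(3 + 80) = 5*83 = 415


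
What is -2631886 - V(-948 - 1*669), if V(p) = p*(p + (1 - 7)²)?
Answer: -5188363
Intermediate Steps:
V(p) = p*(36 + p) (V(p) = p*(p + (-6)²) = p*(p + 36) = p*(36 + p))
-2631886 - V(-948 - 1*669) = -2631886 - (-948 - 1*669)*(36 + (-948 - 1*669)) = -2631886 - (-948 - 669)*(36 + (-948 - 669)) = -2631886 - (-1617)*(36 - 1617) = -2631886 - (-1617)*(-1581) = -2631886 - 1*2556477 = -2631886 - 2556477 = -5188363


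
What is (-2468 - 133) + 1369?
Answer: -1232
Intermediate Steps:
(-2468 - 133) + 1369 = -2601 + 1369 = -1232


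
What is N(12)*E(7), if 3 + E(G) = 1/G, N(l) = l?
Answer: -240/7 ≈ -34.286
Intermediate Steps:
E(G) = -3 + 1/G
N(12)*E(7) = 12*(-3 + 1/7) = 12*(-3 + ⅐) = 12*(-20/7) = -240/7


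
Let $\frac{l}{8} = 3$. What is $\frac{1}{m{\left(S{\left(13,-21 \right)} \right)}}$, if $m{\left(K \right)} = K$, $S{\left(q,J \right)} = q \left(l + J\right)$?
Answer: $\frac{1}{39} \approx 0.025641$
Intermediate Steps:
$l = 24$ ($l = 8 \cdot 3 = 24$)
$S{\left(q,J \right)} = q \left(24 + J\right)$
$\frac{1}{m{\left(S{\left(13,-21 \right)} \right)}} = \frac{1}{13 \left(24 - 21\right)} = \frac{1}{13 \cdot 3} = \frac{1}{39}$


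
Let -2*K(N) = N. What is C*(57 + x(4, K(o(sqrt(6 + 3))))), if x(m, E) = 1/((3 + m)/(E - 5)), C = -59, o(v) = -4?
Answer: -23364/7 ≈ -3337.7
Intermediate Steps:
K(N) = -N/2
x(m, E) = (-5 + E)/(3 + m) (x(m, E) = 1/((3 + m)/(-5 + E)) = 1*((-5 + E)/(3 + m)) = (-5 + E)/(3 + m))
C*(57 + x(4, K(o(sqrt(6 + 3))))) = -59*(57 + (-5 - 1/2*(-4))/(3 + 4)) = -59*(57 + (-5 + 2)/7) = -59*(57 + (1/7)*(-3)) = -59*(57 - 3/7) = -59*396/7 = -23364/7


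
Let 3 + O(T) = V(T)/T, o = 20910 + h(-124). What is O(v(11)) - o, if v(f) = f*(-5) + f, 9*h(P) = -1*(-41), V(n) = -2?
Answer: -4141667/198 ≈ -20918.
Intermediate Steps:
h(P) = 41/9 (h(P) = (-1*(-41))/9 = (1/9)*41 = 41/9)
v(f) = -4*f (v(f) = -5*f + f = -4*f)
o = 188231/9 (o = 20910 + 41/9 = 188231/9 ≈ 20915.)
O(T) = -3 - 2/T
O(v(11)) - o = (-3 - 2/((-4*11))) - 1*188231/9 = (-3 - 2/(-44)) - 188231/9 = (-3 - 2*(-1/44)) - 188231/9 = (-3 + 1/22) - 188231/9 = -65/22 - 188231/9 = -4141667/198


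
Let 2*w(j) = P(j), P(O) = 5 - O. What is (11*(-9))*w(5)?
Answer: 0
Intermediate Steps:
w(j) = 5/2 - j/2 (w(j) = (5 - j)/2 = 5/2 - j/2)
(11*(-9))*w(5) = (11*(-9))*(5/2 - ½*5) = -99*(5/2 - 5/2) = -99*0 = 0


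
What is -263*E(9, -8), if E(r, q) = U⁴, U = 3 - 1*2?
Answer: -263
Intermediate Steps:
U = 1 (U = 3 - 2 = 1)
E(r, q) = 1 (E(r, q) = 1⁴ = 1)
-263*E(9, -8) = -263*1 = -263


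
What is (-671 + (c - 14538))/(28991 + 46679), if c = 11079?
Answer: -59/1081 ≈ -0.054579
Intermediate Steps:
(-671 + (c - 14538))/(28991 + 46679) = (-671 + (11079 - 14538))/(28991 + 46679) = (-671 - 3459)/75670 = -4130*1/75670 = -59/1081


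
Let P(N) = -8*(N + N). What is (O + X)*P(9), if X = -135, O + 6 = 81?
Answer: 8640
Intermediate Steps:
O = 75 (O = -6 + 81 = 75)
P(N) = -16*N
(O + X)*P(9) = (75 - 135)*(-16*9) = -60*(-144) = 8640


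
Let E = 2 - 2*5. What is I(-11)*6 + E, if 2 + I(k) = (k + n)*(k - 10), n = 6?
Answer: 610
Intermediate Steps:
I(k) = -2 + (-10 + k)*(6 + k) (I(k) = -2 + (k + 6)*(k - 10) = -2 + (6 + k)*(-10 + k) = -2 + (-10 + k)*(6 + k))
E = -8 (E = 2 - 10 = -8)
I(-11)*6 + E = (-62 + (-11)² - 4*(-11))*6 - 8 = (-62 + 121 + 44)*6 - 8 = 103*6 - 8 = 618 - 8 = 610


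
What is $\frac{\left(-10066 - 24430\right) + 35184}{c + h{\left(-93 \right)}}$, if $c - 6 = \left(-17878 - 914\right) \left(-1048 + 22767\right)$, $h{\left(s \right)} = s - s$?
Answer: $- \frac{344}{204071721} \approx -1.6857 \cdot 10^{-6}$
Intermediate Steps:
$h{\left(s \right)} = 0$
$c = -408143442$ ($c = 6 + \left(-17878 - 914\right) \left(-1048 + 22767\right) = 6 - 408143448 = -408143442$)
$\frac{\left(-10066 - 24430\right) + 35184}{c + h{\left(-93 \right)}} = \frac{\left(-10066 - 24430\right) + 35184}{-408143442 + 0} = \frac{-34496 + 35184}{-408143442} = 688 \left(- \frac{1}{408143442}\right) = - \frac{344}{204071721}$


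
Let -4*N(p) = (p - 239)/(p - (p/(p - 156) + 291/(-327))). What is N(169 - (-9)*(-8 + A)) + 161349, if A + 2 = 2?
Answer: 206560414495/1280206 ≈ 1.6135e+5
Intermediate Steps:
A = 0 (A = -2 + 2 = 0)
N(p) = -(-239 + p)/(4*(97/109 + p - p/(-156 + p))) (N(p) = -(p - 239)/(4*(p - (p/(p - 156) + 291/(-327)))) = -(-239 + p)/(4*(p - (p/(-156 + p) + 291*(-1/327)))) = -(-239 + p)/(4*(p - (p/(-156 + p) - 97/109))) = -(-239 + p)/(4*(p - (-97/109 + p/(-156 + p)))) = -(-239 + p)/(4*(p + (97/109 - p/(-156 + p)))) = -(-239 + p)/(4*(97/109 + p - p/(-156 + p))))
N(169 - (-9)*(-8 + A)) + 161349 = 109*(37284 + (169 - (-9)*(-8 + 0))**2 - 395*(169 - (-9)*(-8 + 0)))/(4*(15132 - 109*(169 - (-9)*(-8 + 0))**2 + 17016*(169 - (-9)*(-8 + 0)))) + 161349 = 109*(37284 + (169 - (-9)*(-8))**2 - 395*(169 - (-9)*(-8)))/(4*(15132 - 109*(169 - (-9)*(-8))**2 + 17016*(169 - (-9)*(-8)))) + 161349 = 109*(37284 + (169 - 1*72)**2 - 395*(169 - 1*72))/(4*(15132 - 109*(169 - 1*72)**2 + 17016*(169 - 1*72))) + 161349 = 109*(37284 + (169 - 72)**2 - 395*(169 - 72))/(4*(15132 - 109*(169 - 72)**2 + 17016*(169 - 72))) + 161349 = 109*(37284 + 97**2 - 395*97)/(4*(15132 - 109*97**2 + 17016*97)) + 161349 = 109*(37284 + 9409 - 38315)/(4*(15132 - 109*9409 + 1650552)) + 161349 = (109/4)*8378/(15132 - 1025581 + 1650552) + 161349 = (109/4)*8378/640103 + 161349 = (109/4)*(1/640103)*8378 + 161349 = 456601/1280206 + 161349 = 206560414495/1280206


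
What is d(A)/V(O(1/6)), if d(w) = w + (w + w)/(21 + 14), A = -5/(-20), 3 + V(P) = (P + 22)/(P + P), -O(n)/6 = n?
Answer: -37/1890 ≈ -0.019577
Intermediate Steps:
O(n) = -6*n
V(P) = -3 + (22 + P)/(2*P) (V(P) = -3 + (P + 22)/(P + P) = -3 + (22 + P)/((2*P)) = -3 + (22 + P)*(1/(2*P)) = -3 + (22 + P)/(2*P))
A = 1/4 (A = -5*(-1/20) = 1/4 ≈ 0.25000)
d(w) = 37*w/35 (d(w) = w + (2*w)/35 = w + (2*w)*(1/35) = w + 2*w/35 = 37*w/35)
d(A)/V(O(1/6)) = ((37/35)*(1/4))/(-5/2 + 11/((-6/6))) = 37/(140*(-5/2 + 11/((-6*1/6)))) = 37/(140*(-5/2 + 11/(-1))) = 37/(140*(-5/2 + 11*(-1))) = 37/(140*(-5/2 - 11)) = 37/(140*(-27/2)) = (37/140)*(-2/27) = -37/1890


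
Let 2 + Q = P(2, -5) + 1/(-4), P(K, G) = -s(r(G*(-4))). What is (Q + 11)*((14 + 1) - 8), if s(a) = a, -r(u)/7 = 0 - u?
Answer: -3675/4 ≈ -918.75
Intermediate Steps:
r(u) = 7*u (r(u) = -7*(0 - u) = -(-7)*u = 7*u)
P(K, G) = 28*G (P(K, G) = -7*G*(-4) = -7*(-4*G) = -(-28)*G = 28*G)
Q = -569/4 (Q = -2 + (28*(-5) + 1/(-4)) = -2 + (-140 + 1*(-1/4)) = -2 + (-140 - 1/4) = -2 - 561/4 = -569/4 ≈ -142.25)
(Q + 11)*((14 + 1) - 8) = (-569/4 + 11)*((14 + 1) - 8) = -525*(15 - 8)/4 = -525/4*7 = -3675/4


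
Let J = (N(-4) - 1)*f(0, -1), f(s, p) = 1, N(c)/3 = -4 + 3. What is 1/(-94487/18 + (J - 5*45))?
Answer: -18/98609 ≈ -0.00018254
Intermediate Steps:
N(c) = -3 (N(c) = 3*(-4 + 3) = 3*(-1) = -3)
J = -4 (J = (-3 - 1)*1 = -4*1 = -4)
1/(-94487/18 + (J - 5*45)) = 1/(-94487/18 + (-4 - 5*45)) = 1/(-94487/18 + (-4 - 225)) = 1/(-4973*19/18 - 229) = 1/(-94487/18 - 229) = 1/(-98609/18) = -18/98609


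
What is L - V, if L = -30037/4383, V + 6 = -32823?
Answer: 143859470/4383 ≈ 32822.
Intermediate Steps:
V = -32829 (V = -6 - 32823 = -32829)
L = -30037/4383 (L = -30037*1/4383 = -30037/4383 ≈ -6.8531)
L - V = -30037/4383 - 1*(-32829) = -30037/4383 + 32829 = 143859470/4383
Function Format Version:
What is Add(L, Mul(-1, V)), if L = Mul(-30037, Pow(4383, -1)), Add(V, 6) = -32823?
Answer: Rational(143859470, 4383) ≈ 32822.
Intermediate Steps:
V = -32829 (V = Add(-6, -32823) = -32829)
L = Rational(-30037, 4383) (L = Mul(-30037, Rational(1, 4383)) = Rational(-30037, 4383) ≈ -6.8531)
Add(L, Mul(-1, V)) = Add(Rational(-30037, 4383), Mul(-1, -32829)) = Add(Rational(-30037, 4383), 32829) = Rational(143859470, 4383)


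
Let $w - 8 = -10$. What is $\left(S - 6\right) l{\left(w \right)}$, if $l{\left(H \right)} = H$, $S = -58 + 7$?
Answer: $114$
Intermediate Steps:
$S = -51$
$w = -2$ ($w = 8 - 10 = -2$)
$\left(S - 6\right) l{\left(w \right)} = \left(-51 - 6\right) \left(-2\right) = \left(-57\right) \left(-2\right) = 114$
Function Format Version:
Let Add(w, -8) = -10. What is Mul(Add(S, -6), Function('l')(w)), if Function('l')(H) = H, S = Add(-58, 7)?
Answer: 114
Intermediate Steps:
S = -51
w = -2 (w = Add(8, -10) = -2)
Mul(Add(S, -6), Function('l')(w)) = Mul(Add(-51, -6), -2) = Mul(-57, -2) = 114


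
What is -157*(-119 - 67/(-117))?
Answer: 2175392/117 ≈ 18593.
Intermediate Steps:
-157*(-119 - 67/(-117)) = -157*(-119 - 67*(-1/117)) = -157*(-119 + 67/117) = -157*(-13856/117) = 2175392/117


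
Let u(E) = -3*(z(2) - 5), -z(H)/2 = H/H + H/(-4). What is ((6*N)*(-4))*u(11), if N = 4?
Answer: -1728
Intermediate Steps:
z(H) = -2 + H/2 (z(H) = -2*(H/H + H/(-4)) = -2*(1 + H*(-¼)) = -2*(1 - H/4) = -2 + H/2)
u(E) = 18 (u(E) = -3*((-2 + (½)*2) - 5) = -3*((-2 + 1) - 5) = -3*(-1 - 5) = -3*(-6) = 18)
((6*N)*(-4))*u(11) = ((6*4)*(-4))*18 = (24*(-4))*18 = -96*18 = -1728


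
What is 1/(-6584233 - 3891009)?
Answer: -1/10475242 ≈ -9.5463e-8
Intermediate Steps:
1/(-6584233 - 3891009) = 1/(-10475242) = -1/10475242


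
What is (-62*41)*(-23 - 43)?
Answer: 167772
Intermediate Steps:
(-62*41)*(-23 - 43) = -2542*(-66) = 167772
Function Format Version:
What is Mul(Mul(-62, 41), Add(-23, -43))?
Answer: 167772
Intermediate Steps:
Mul(Mul(-62, 41), Add(-23, -43)) = Mul(-2542, -66) = 167772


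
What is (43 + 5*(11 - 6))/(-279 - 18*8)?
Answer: -68/423 ≈ -0.16076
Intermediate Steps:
(43 + 5*(11 - 6))/(-279 - 18*8) = (43 + 5*5)/(-279 - 144) = (43 + 25)/(-423) = 68*(-1/423) = -68/423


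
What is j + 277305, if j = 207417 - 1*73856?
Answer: 410866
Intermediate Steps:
j = 133561 (j = 207417 - 73856 = 133561)
j + 277305 = 133561 + 277305 = 410866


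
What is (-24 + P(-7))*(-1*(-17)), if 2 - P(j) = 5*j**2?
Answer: -4539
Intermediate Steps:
P(j) = 2 - 5*j**2
(-24 + P(-7))*(-1*(-17)) = (-24 + (2 - 5*(-7)**2))*(-1*(-17)) = (-24 + (2 - 5*49))*17 = (-24 + (2 - 245))*17 = (-24 - 243)*17 = -267*17 = -4539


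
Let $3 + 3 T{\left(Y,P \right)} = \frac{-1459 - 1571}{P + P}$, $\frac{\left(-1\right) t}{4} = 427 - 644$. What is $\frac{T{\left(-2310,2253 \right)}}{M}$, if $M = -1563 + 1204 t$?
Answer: $- \frac{14}{11934141} \approx -1.1731 \cdot 10^{-6}$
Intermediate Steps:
$t = 868$ ($t = - 4 \left(427 - 644\right) = \left(-4\right) \left(-217\right) = 868$)
$T{\left(Y,P \right)} = -1 - \frac{505}{P}$ ($T{\left(Y,P \right)} = -1 + \frac{\left(-1459 - 1571\right) \frac{1}{P + P}}{3} = -1 + \frac{\left(-3030\right) \frac{1}{2 P}}{3} = -1 + \frac{\left(-1515\right) \frac{1}{P}}{3} = -1 - \frac{505}{P}$)
$M = 1043509$ ($M = -1563 + 1204 \cdot 868 = -1563 + 1045072 = 1043509$)
$\frac{T{\left(-2310,2253 \right)}}{M} = \frac{\frac{1}{2253} \left(-505 - 2253\right)}{1043509} = \frac{-505 - 2253}{2253} \cdot \frac{1}{1043509} = \frac{1}{2253} \left(-2758\right) \frac{1}{1043509} = \left(- \frac{2758}{2253}\right) \frac{1}{1043509} = - \frac{14}{11934141}$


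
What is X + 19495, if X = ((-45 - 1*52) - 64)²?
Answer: 45416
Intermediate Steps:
X = 25921 (X = ((-45 - 52) - 64)² = (-97 - 64)² = (-161)² = 25921)
X + 19495 = 25921 + 19495 = 45416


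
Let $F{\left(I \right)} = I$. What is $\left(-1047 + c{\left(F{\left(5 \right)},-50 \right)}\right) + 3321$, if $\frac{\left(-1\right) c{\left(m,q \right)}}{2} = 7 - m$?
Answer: $2270$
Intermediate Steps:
$c{\left(m,q \right)} = -14 + 2 m$ ($c{\left(m,q \right)} = - 2 \left(7 - m\right) = -14 + 2 m$)
$\left(-1047 + c{\left(F{\left(5 \right)},-50 \right)}\right) + 3321 = \left(-1047 + \left(-14 + 2 \cdot 5\right)\right) + 3321 = \left(-1047 + \left(-14 + 10\right)\right) + 3321 = \left(-1047 - 4\right) + 3321 = -1051 + 3321 = 2270$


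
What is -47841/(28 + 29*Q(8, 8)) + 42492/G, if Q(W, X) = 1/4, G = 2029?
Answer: -127428728/95363 ≈ -1336.3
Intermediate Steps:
Q(W, X) = ¼
-47841/(28 + 29*Q(8, 8)) + 42492/G = -47841/(28 + 29*(¼)) + 42492/2029 = -47841/(28 + 29/4) + 42492*(1/2029) = -47841/141/4 + 42492/2029 = -47841*4/141 + 42492/2029 = -63788/47 + 42492/2029 = -127428728/95363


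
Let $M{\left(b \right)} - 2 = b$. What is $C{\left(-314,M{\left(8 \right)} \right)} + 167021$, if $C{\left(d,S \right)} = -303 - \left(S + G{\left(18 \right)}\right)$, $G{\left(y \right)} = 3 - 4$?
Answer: $166709$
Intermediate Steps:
$M{\left(b \right)} = 2 + b$
$G{\left(y \right)} = -1$
$C{\left(d,S \right)} = -302 - S$ ($C{\left(d,S \right)} = -303 - \left(S - 1\right) = -303 - \left(-1 + S\right) = -302 - S$)
$C{\left(-314,M{\left(8 \right)} \right)} + 167021 = \left(-302 - \left(2 + 8\right)\right) + 167021 = \left(-302 - 10\right) + 167021 = -312 + 167021 = 166709$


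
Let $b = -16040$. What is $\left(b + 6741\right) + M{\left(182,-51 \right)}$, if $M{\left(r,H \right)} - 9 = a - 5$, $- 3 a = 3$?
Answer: $-9296$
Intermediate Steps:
$a = -1$ ($a = \left(- \frac{1}{3}\right) 3 = -1$)
$M{\left(r,H \right)} = 3$ ($M{\left(r,H \right)} = 9 - 6 = 3$)
$\left(b + 6741\right) + M{\left(182,-51 \right)} = \left(-16040 + 6741\right) + 3 = -9299 + 3 = -9296$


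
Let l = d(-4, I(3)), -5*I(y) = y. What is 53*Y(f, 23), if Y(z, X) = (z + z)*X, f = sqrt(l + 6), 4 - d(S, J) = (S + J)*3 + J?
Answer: 2438*sqrt(610)/5 ≈ 12043.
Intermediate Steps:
I(y) = -y/5
d(S, J) = 4 - 4*J - 3*S (d(S, J) = 4 - ((S + J)*3 + J) = 4 - ((J + S)*3 + J) = 4 - ((3*J + 3*S) + J) = 4 - (3*S + 4*J) = 4 + (-4*J - 3*S) = 4 - 4*J - 3*S)
l = 92/5 (l = 4 - (-4)*3/5 - 3*(-4) = 4 - 4*(-3/5) + 12 = 4 + 12/5 + 12 = 92/5 ≈ 18.400)
f = sqrt(610)/5 (f = sqrt(92/5 + 6) = sqrt(122/5) = sqrt(610)/5 ≈ 4.9396)
Y(z, X) = 2*X*z (Y(z, X) = (2*z)*X = 2*X*z)
53*Y(f, 23) = 53*(2*23*(sqrt(610)/5)) = 53*(46*sqrt(610)/5) = 2438*sqrt(610)/5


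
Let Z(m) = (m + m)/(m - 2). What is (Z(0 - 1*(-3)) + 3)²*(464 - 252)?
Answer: 17172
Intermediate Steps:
Z(m) = 2*m/(-2 + m) (Z(m) = (2*m)/(-2 + m) = 2*m/(-2 + m))
(Z(0 - 1*(-3)) + 3)²*(464 - 252) = (2*(0 - 1*(-3))/(-2 + (0 - 1*(-3))) + 3)²*(464 - 252) = (2*(0 + 3)/(-2 + (0 + 3)) + 3)²*212 = (2*3/(-2 + 3) + 3)²*212 = (2*3/1 + 3)²*212 = (2*3*1 + 3)²*212 = (6 + 3)²*212 = 9²*212 = 81*212 = 17172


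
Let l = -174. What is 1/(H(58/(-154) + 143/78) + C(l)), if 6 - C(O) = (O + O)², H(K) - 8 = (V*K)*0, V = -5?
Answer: -1/121090 ≈ -8.2583e-6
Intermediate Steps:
H(K) = 8 (H(K) = 8 - 5*K*0 = 8 + 0 = 8)
C(O) = 6 - 4*O² (C(O) = 6 - (O + O)² = 6 - (2*O)² = 6 - 4*O²)
1/(H(58/(-154) + 143/78) + C(l)) = 1/(8 + (6 - 4*(-174)²)) = 1/(8 + (6 - 4*30276)) = 1/(8 + (6 - 121104)) = 1/(8 - 121098) = 1/(-121090) = -1/121090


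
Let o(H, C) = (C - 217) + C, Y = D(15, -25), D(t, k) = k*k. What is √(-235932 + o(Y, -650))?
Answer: I*√237449 ≈ 487.29*I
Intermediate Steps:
D(t, k) = k²
Y = 625 (Y = (-25)² = 625)
o(H, C) = -217 + 2*C (o(H, C) = (-217 + C) + C = -217 + 2*C)
√(-235932 + o(Y, -650)) = √(-235932 + (-217 + 2*(-650))) = √(-235932 + (-217 - 1300)) = √(-235932 - 1517) = √(-237449) = I*√237449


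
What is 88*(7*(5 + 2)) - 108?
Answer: 4204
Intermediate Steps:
88*(7*(5 + 2)) - 108 = 88*(7*7) - 108 = 88*49 - 108 = 4312 - 108 = 4204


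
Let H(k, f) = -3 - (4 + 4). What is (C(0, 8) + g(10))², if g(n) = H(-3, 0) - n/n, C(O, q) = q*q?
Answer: 2704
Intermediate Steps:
C(O, q) = q²
H(k, f) = -11 (H(k, f) = -3 - 1*8 = -3 - 8 = -11)
g(n) = -12 (g(n) = -11 - n/n = -11 - 1*1 = -11 - 1 = -12)
(C(0, 8) + g(10))² = (8² - 12)² = (64 - 12)² = 52² = 2704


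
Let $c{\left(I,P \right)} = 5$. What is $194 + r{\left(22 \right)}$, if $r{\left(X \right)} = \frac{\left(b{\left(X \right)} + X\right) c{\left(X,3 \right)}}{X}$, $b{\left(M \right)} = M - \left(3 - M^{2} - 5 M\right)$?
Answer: $\frac{7443}{22} \approx 338.32$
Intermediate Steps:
$b{\left(M \right)} = -3 + M^{2} + 6 M$ ($b{\left(M \right)} = M + \left(-3 + M^{2} + 5 M\right) = -3 + M^{2} + 6 M$)
$r{\left(X \right)} = \frac{-15 + 5 X^{2} + 35 X}{X}$ ($r{\left(X \right)} = \frac{\left(\left(-3 + X^{2} + 6 X\right) + X\right) 5}{X} = \frac{\left(-3 + X^{2} + 7 X\right) 5}{X} = \frac{-15 + 5 X^{2} + 35 X}{X}$)
$194 + r{\left(22 \right)} = 194 + \left(35 - \frac{15}{22} + 5 \cdot 22\right) = 194 + \left(35 - \frac{15}{22} + 110\right) = 194 + \frac{3175}{22} = \frac{7443}{22}$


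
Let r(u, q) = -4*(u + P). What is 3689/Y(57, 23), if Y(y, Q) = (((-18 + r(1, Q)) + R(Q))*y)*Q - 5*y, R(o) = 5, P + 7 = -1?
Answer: 217/1140 ≈ 0.19035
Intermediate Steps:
P = -8 (P = -7 - 1 = -8)
r(u, q) = 32 - 4*u (r(u, q) = -4*(u - 8) = -4*(-8 + u) = 32 - 4*u)
Y(y, Q) = -5*y + 15*Q*y (Y(y, Q) = (((-18 + (32 - 4*1)) + 5)*y)*Q - 5*y = (((-18 + (32 - 4)) + 5)*y)*Q - 5*y = (((-18 + 28) + 5)*y)*Q - 5*y = ((10 + 5)*y)*Q - 5*y = (15*y)*Q - 5*y = 15*Q*y - 5*y = -5*y + 15*Q*y)
3689/Y(57, 23) = 3689/((5*57*(-1 + 3*23))) = 3689/((5*57*(-1 + 69))) = 3689/((5*57*68)) = 3689/19380 = 3689*(1/19380) = 217/1140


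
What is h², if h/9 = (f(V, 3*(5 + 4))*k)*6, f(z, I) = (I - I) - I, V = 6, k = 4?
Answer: 34012224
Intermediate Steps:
f(z, I) = -I (f(z, I) = 0 - I = -I)
h = -5832 (h = 9*((-3*(5 + 4)*4)*6) = 9*((-3*9*4)*6) = 9*((-1*27*4)*6) = 9*(-27*4*6) = 9*(-108*6) = 9*(-648) = -5832)
h² = (-5832)² = 34012224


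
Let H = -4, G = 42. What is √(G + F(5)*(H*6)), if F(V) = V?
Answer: I*√78 ≈ 8.8318*I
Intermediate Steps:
√(G + F(5)*(H*6)) = √(42 + 5*(-4*6)) = √(42 + 5*(-24)) = √(42 - 120) = √(-78) = I*√78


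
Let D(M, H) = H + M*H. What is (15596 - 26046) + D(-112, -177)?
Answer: 9197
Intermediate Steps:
D(M, H) = H + H*M
(15596 - 26046) + D(-112, -177) = (15596 - 26046) - 177*(1 - 112) = -10450 - 177*(-111) = -10450 + 19647 = 9197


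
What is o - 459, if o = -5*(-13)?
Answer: -394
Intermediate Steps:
o = 65
o - 459 = 65 - 459 = -394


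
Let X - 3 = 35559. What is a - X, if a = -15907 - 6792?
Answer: -58261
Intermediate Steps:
X = 35562 (X = 3 + 35559 = 35562)
a = -22699
a - X = -22699 - 1*35562 = -22699 - 35562 = -58261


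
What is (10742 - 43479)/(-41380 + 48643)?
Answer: -32737/7263 ≈ -4.5074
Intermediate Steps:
(10742 - 43479)/(-41380 + 48643) = -32737/7263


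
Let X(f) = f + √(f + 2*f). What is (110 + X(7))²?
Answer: (117 + √21)² ≈ 14782.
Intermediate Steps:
X(f) = f + √3*√f (X(f) = f + √(3*f) = f + √3*√f)
(110 + X(7))² = (110 + (7 + √3*√7))² = (110 + (7 + √21))² = (117 + √21)²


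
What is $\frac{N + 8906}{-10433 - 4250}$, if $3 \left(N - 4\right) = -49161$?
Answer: $\frac{7477}{14683} \approx 0.50923$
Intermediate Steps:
$N = -16383$ ($N = 4 + \frac{1}{3} \left(-49161\right) = 4 - 16387 = -16383$)
$\frac{N + 8906}{-10433 - 4250} = \frac{-16383 + 8906}{-10433 - 4250} = - \frac{7477}{-14683} = \left(-7477\right) \left(- \frac{1}{14683}\right) = \frac{7477}{14683}$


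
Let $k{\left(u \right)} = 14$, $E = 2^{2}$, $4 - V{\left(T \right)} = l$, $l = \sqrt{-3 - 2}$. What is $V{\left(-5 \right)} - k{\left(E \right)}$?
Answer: $-10 - i \sqrt{5} \approx -10.0 - 2.2361 i$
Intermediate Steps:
$l = i \sqrt{5}$ ($l = \sqrt{-5} = i \sqrt{5} \approx 2.2361 i$)
$V{\left(T \right)} = 4 - i \sqrt{5}$
$E = 4$
$V{\left(-5 \right)} - k{\left(E \right)} = \left(4 - i \sqrt{5}\right) - 14 = -10 - i \sqrt{5}$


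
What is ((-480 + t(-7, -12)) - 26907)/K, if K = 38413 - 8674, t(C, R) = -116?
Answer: -27503/29739 ≈ -0.92481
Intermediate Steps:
K = 29739
((-480 + t(-7, -12)) - 26907)/K = ((-480 - 116) - 26907)/29739 = (-596 - 26907)*(1/29739) = -27503*1/29739 = -27503/29739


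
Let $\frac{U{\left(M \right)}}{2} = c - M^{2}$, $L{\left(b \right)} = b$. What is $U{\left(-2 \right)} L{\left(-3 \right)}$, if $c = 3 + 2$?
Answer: $-6$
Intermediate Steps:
$c = 5$
$U{\left(M \right)} = 10 - 2 M^{2}$ ($U{\left(M \right)} = 2 \left(5 - M^{2}\right) = 10 - 2 M^{2}$)
$U{\left(-2 \right)} L{\left(-3 \right)} = \left(10 - 2 \left(-2\right)^{2}\right) \left(-3\right) = \left(10 - 8\right) \left(-3\right) = 2 \left(-3\right) = -6$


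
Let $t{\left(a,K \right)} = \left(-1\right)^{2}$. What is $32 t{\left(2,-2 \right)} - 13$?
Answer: $19$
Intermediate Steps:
$t{\left(a,K \right)} = 1$
$32 t{\left(2,-2 \right)} - 13 = 32 \cdot 1 - 13 = 32 - 13 = 19$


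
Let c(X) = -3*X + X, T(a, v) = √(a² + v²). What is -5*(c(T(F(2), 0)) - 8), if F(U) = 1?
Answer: 50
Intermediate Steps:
c(X) = -2*X
-5*(c(T(F(2), 0)) - 8) = -5*(-2*√(1² + 0²) - 8) = -5*(-2*√(1 + 0) - 8) = -5*(-2*√1 - 8) = -5*(-2*1 - 8) = -5*(-2 - 8) = -5*(-10) = 50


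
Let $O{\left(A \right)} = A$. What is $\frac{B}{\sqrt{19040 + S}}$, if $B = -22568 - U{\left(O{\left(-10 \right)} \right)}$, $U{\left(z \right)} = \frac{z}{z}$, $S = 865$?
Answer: $- \frac{7523 \sqrt{19905}}{6635} \approx -159.97$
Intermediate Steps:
$U{\left(z \right)} = 1$
$B = -22569$ ($B = -22568 - 1 = -22569$)
$\frac{B}{\sqrt{19040 + S}} = - \frac{22569}{\sqrt{19040 + 865}} = - \frac{22569}{\sqrt{19905}} = - 22569 \frac{\sqrt{19905}}{19905} = - \frac{7523 \sqrt{19905}}{6635}$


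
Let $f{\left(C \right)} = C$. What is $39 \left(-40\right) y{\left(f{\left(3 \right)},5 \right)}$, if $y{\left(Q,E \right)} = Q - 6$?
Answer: $4680$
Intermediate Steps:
$y{\left(Q,E \right)} = -6 + Q$ ($y{\left(Q,E \right)} = Q - 6 = -6 + Q$)
$39 \left(-40\right) y{\left(f{\left(3 \right)},5 \right)} = 39 \left(-40\right) \left(-6 + 3\right) = \left(-1560\right) \left(-3\right) = 4680$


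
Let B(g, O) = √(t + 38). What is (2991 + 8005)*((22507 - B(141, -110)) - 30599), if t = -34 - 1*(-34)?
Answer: -88979632 - 10996*√38 ≈ -8.9047e+7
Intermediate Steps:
t = 0 (t = -34 + 34 = 0)
B(g, O) = √38 (B(g, O) = √(0 + 38) = √38)
(2991 + 8005)*((22507 - B(141, -110)) - 30599) = (2991 + 8005)*((22507 - √38) - 30599) = 10996*(-8092 - √38) = -88979632 - 10996*√38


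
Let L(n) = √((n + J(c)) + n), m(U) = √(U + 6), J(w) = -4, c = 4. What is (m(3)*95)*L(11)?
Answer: 855*√2 ≈ 1209.2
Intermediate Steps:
m(U) = √(6 + U)
L(n) = √(-4 + 2*n) (L(n) = √((n - 4) + n) = √((-4 + n) + n) = √(-4 + 2*n))
(m(3)*95)*L(11) = (√(6 + 3)*95)*√(-4 + 2*11) = (√9*95)*√(-4 + 22) = (3*95)*√18 = 285*(3*√2) = 855*√2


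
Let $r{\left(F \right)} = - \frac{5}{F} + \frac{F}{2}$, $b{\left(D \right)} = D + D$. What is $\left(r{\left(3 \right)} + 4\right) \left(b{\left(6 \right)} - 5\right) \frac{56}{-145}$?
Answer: $- \frac{4508}{435} \approx -10.363$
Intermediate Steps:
$b{\left(D \right)} = 2 D$
$r{\left(F \right)} = \frac{F}{2} - \frac{5}{F}$ ($r{\left(F \right)} = - \frac{5}{F} + F \frac{1}{2} = - \frac{5}{F} + \frac{F}{2} = \frac{F}{2} - \frac{5}{F}$)
$\left(r{\left(3 \right)} + 4\right) \left(b{\left(6 \right)} - 5\right) \frac{56}{-145} = \left(\left(\frac{1}{2} \cdot 3 - \frac{5}{3}\right) + 4\right) \left(2 \cdot 6 - 5\right) \frac{56}{-145} = \left(\left(\frac{3}{2} - \frac{5}{3}\right) + 4\right) \left(12 - 5\right) 56 \left(- \frac{1}{145}\right) = \left(\left(\frac{3}{2} - \frac{5}{3}\right) + 4\right) 7 \left(- \frac{56}{145}\right) = \left(- \frac{1}{6} + 4\right) 7 \left(- \frac{56}{145}\right) = \frac{23}{6} \cdot 7 \left(- \frac{56}{145}\right) = \frac{161}{6} \left(- \frac{56}{145}\right) = - \frac{4508}{435}$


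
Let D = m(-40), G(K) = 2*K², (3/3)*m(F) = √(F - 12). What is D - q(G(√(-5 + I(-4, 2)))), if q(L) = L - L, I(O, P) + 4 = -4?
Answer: 2*I*√13 ≈ 7.2111*I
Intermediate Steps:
I(O, P) = -8 (I(O, P) = -4 - 4 = -8)
m(F) = √(-12 + F) (m(F) = √(F - 12) = √(-12 + F))
q(L) = 0
D = 2*I*√13 (D = √(-12 - 40) = √(-52) = 2*I*√13 ≈ 7.2111*I)
D - q(G(√(-5 + I(-4, 2)))) = 2*I*√13 - 1*0 = 2*I*√13 + 0 = 2*I*√13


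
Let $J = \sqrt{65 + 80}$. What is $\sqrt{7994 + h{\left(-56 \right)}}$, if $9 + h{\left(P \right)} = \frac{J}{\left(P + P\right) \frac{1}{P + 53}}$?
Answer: $\frac{\sqrt{6260240 + 21 \sqrt{145}}}{28} \approx 89.361$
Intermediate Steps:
$J = \sqrt{145} \approx 12.042$
$h{\left(P \right)} = -9 + \frac{\sqrt{145} \left(53 + P\right)}{2 P}$ ($h{\left(P \right)} = -9 + \frac{\sqrt{145}}{\left(P + P\right) \frac{1}{P + 53}} = -9 + \frac{\sqrt{145}}{2 P \frac{1}{53 + P}} = -9 + \sqrt{145} \frac{53 + P}{2 P} = -9 + \frac{\sqrt{145} \left(53 + P\right)}{2 P}$)
$\sqrt{7994 + h{\left(-56 \right)}} = \sqrt{7994 + \frac{53 \sqrt{145} - - 56 \left(18 - \sqrt{145}\right)}{2 \left(-56\right)}} = \sqrt{7994 + \frac{1}{2} \left(- \frac{1}{56}\right) \left(53 \sqrt{145} + \left(1008 - 56 \sqrt{145}\right)\right)} = \sqrt{7994 + \frac{1}{2} \left(- \frac{1}{56}\right) \left(1008 - 3 \sqrt{145}\right)} = \sqrt{7994 - \left(9 - \frac{3 \sqrt{145}}{112}\right)} = \sqrt{7985 + \frac{3 \sqrt{145}}{112}}$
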